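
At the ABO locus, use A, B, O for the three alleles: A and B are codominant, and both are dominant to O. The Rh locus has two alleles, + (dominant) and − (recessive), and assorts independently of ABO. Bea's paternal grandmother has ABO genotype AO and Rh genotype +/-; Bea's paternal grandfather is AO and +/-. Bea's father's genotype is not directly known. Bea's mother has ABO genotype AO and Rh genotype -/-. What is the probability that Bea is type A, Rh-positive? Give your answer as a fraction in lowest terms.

3/8

Bea's father's ABO genotype from AO × AO: 1/4 AA, 1/2 AO, 1/4 OO.
Crossing each possibility with the mother AO and summing P(type A): 1/4·1 + 1/2·3/4 + 1/4·1/2 = 3/4.
Similarly for Rh via the father's Rh distribution: P(Rh+) = 1/2.
Independent loci: 3/4 × 1/2 = 3/8.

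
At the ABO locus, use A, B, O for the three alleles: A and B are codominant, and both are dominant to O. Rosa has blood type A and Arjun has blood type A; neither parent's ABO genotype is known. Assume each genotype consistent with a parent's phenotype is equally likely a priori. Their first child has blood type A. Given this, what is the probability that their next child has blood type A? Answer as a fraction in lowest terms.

Possible genotypes: Rosa ∈ {AA, AO}; Arjun ∈ {AA, AO}.
Weight each parental genotype pair by prior × P(type-A child):
  AA × AA: posterior weight 4/15; P(next child type A) = 1.
  AA × AO: posterior weight 4/15; P(next child type A) = 1.
  AO × AA: posterior weight 4/15; P(next child type A) = 1.
  AO × AO: posterior weight 1/5; P(next child type A) = 3/4.
Weighted sum = 19/20.

19/20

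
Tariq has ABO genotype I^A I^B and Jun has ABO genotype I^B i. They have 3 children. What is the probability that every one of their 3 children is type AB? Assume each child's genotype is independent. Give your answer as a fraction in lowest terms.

ABO cross I^A I^B × I^B i → 1/4 A, 1/2 B, 1/4 AB.
So P(type AB) = 1/4 per child.
All 3 independent: (1/4)^3 = 1/64.

1/64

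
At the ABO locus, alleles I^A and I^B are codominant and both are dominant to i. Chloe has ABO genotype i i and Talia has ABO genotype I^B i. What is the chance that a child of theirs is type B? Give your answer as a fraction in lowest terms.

1/2

ABO cross i i × I^B i → offspring phenotypes: 1/2 O, 1/2 B.
So P(type B) = 1/2.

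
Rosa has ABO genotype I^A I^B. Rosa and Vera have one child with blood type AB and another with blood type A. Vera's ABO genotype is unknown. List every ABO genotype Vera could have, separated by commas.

For each candidate genotype of Vera, check whether crossing it with I^A I^B can produce every observed child phenotype.
  I^A I^A → possible child types {A, AB} ✓
  I^A I^B → possible child types {A, B, AB} ✓
  I^A i → possible child types {A, B, AB} ✓
  I^B I^B → possible child types {B, AB} ✗
  I^B i → possible child types {A, B, AB} ✓
  i i → possible child types {A, B} ✗

I^A I^A, I^A I^B, I^A i, I^B i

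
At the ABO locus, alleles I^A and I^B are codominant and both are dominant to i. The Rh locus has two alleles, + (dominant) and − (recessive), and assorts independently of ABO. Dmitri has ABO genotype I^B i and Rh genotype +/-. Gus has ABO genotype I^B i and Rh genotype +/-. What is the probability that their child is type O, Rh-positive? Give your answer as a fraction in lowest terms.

3/16

ABO cross I^B i × I^B i → offspring phenotypes: 1/4 O, 3/4 B.
Rh cross +/- × +/- → 3/4 Rh+, 1/4 Rh-.
Independent loci: P(type O, Rh-positive) = 1/4 × 3/4 = 3/16.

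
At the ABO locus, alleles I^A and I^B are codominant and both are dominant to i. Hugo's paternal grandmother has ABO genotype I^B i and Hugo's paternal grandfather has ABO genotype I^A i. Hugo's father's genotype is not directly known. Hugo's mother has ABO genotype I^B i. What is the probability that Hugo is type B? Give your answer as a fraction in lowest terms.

1/2

Hugo's father's ABO genotype from I^B i × I^A i: 1/4 I^A I^B, 1/4 I^A i, 1/4 I^B i, 1/4 i i.
Crossing each possibility with the mother I^B i and summing P(type B): 1/4·1/2 + 1/4·1/4 + 1/4·3/4 + 1/4·1/2 = 1/2.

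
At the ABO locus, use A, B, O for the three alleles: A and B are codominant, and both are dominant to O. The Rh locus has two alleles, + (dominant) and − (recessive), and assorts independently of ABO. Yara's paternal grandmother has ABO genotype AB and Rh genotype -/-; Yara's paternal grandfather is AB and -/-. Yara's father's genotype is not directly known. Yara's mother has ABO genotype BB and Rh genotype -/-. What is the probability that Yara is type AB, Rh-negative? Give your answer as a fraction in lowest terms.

Yara's father's ABO genotype from AB × AB: 1/4 AA, 1/2 AB, 1/4 BB.
Crossing each possibility with the mother BB and summing P(type AB): 1/4·1 + 1/2·1/2 + 1/4·0 = 1/2.
Similarly for Rh via the father's Rh distribution: P(Rh-) = 1.
Independent loci: 1/2 × 1 = 1/2.

1/2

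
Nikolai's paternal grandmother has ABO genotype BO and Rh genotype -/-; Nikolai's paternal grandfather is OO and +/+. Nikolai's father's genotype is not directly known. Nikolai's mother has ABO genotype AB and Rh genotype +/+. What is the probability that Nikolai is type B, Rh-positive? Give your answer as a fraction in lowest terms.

Nikolai's father's ABO genotype from BO × OO: 1/2 BO, 1/2 OO.
Crossing each possibility with the mother AB and summing P(type B): 1/2·1/2 + 1/2·1/2 = 1/2.
Similarly for Rh via the father's Rh distribution: P(Rh+) = 1.
Independent loci: 1/2 × 1 = 1/2.

1/2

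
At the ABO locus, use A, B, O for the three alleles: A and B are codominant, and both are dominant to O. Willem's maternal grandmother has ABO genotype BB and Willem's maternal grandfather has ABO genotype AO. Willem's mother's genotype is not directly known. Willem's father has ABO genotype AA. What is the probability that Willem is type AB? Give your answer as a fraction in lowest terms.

1/2

Willem's mother's ABO genotype from BB × AO: 1/2 AB, 1/2 BO.
Crossing each possibility with the father AA and summing P(type AB): 1/2·1/2 + 1/2·1/2 = 1/2.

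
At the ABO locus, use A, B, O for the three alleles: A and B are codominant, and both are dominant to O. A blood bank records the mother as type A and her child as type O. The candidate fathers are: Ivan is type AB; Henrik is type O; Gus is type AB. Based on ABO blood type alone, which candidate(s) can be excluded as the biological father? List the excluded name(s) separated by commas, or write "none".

A candidate is excluded only if no genotype consistent with his phenotype could produce a type O child with a type A mother.
Ivan (type AB): no genotype consistent with that phenotype can produce a type-O child with a type-A mother.
Gus (type AB): no genotype consistent with that phenotype can produce a type-O child with a type-A mother.

Ivan, Gus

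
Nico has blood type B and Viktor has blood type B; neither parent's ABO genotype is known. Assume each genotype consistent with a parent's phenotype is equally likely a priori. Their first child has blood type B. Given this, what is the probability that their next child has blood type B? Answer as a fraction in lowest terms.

Possible genotypes: Nico ∈ {BB, BO}; Viktor ∈ {BB, BO}.
Weight each parental genotype pair by prior × P(type-B child):
  BB × BB: posterior weight 4/15; P(next child type B) = 1.
  BB × BO: posterior weight 4/15; P(next child type B) = 1.
  BO × BB: posterior weight 4/15; P(next child type B) = 1.
  BO × BO: posterior weight 1/5; P(next child type B) = 3/4.
Weighted sum = 19/20.

19/20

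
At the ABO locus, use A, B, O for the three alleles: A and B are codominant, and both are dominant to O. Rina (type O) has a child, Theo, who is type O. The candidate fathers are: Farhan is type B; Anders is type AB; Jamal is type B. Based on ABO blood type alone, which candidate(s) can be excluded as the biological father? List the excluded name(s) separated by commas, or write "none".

A candidate is excluded only if no genotype consistent with his phenotype could produce a type O child with a type O mother.
Anders (type AB): no genotype consistent with that phenotype can produce a type-O child with a type-O mother.

Anders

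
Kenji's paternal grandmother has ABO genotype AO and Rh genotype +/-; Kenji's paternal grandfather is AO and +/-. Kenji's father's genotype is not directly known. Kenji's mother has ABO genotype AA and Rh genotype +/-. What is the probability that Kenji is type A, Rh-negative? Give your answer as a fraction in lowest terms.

Kenji's father's ABO genotype from AO × AO: 1/4 AA, 1/2 AO, 1/4 OO.
Crossing each possibility with the mother AA and summing P(type A): 1/4·1 + 1/2·1 + 1/4·1 = 1.
Similarly for Rh via the father's Rh distribution: P(Rh-) = 1/4.
Independent loci: 1 × 1/4 = 1/4.

1/4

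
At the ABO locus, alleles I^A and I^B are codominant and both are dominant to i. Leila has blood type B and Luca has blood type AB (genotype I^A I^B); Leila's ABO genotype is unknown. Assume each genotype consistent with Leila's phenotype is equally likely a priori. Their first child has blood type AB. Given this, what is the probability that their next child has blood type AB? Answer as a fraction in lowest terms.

5/12

Possible genotypes: Leila ∈ {I^B I^B, I^B i}; Luca ∈ {I^A I^B}.
Weight each parental genotype pair by prior × P(type-AB child):
  I^B I^B × I^A I^B: posterior weight 2/3; P(next child type AB) = 1/2.
  I^B i × I^A I^B: posterior weight 1/3; P(next child type AB) = 1/4.
Weighted sum = 5/12.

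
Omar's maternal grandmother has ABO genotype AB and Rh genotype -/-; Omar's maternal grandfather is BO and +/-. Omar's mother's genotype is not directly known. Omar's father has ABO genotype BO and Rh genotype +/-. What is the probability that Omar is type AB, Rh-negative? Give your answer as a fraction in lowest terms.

Omar's mother's ABO genotype from AB × BO: 1/4 AB, 1/4 AO, 1/4 BB, 1/4 BO.
Crossing each possibility with the father BO and summing P(type AB): 1/4·1/4 + 1/4·1/4 + 1/4·0 + 1/4·0 = 1/8.
Similarly for Rh via the mother's Rh distribution: P(Rh-) = 3/8.
Independent loci: 1/8 × 3/8 = 3/64.

3/64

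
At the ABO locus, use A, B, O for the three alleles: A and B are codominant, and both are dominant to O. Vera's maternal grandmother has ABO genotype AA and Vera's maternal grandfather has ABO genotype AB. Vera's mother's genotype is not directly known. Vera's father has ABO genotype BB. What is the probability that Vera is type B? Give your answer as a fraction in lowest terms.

Vera's mother's ABO genotype from AA × AB: 1/2 AA, 1/2 AB.
Crossing each possibility with the father BB and summing P(type B): 1/2·0 + 1/2·1/2 = 1/4.

1/4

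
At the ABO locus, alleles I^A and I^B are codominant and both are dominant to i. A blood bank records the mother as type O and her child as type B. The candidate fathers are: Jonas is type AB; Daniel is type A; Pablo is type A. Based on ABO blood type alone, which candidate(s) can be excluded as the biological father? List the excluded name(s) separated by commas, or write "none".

A candidate is excluded only if no genotype consistent with his phenotype could produce a type B child with a type O mother.
Daniel (type A): no genotype consistent with that phenotype can produce a type-B child with a type-O mother.
Pablo (type A): no genotype consistent with that phenotype can produce a type-B child with a type-O mother.

Daniel, Pablo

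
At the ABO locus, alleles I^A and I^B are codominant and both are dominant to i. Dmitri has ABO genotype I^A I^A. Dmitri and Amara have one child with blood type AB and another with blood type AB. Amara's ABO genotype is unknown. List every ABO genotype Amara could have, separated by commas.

For each candidate genotype of Amara, check whether crossing it with I^A I^A can produce every observed child phenotype.
  I^A I^A → possible child types {A} ✗
  I^A I^B → possible child types {A, AB} ✓
  I^A i → possible child types {A} ✗
  I^B I^B → possible child types {AB} ✓
  I^B i → possible child types {A, AB} ✓
  i i → possible child types {A} ✗

I^A I^B, I^B I^B, I^B i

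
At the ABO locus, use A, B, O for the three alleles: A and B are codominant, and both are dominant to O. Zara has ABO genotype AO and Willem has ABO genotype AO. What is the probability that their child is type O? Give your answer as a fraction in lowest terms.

1/4

ABO cross AO × AO → offspring phenotypes: 1/4 O, 3/4 A.
So P(type O) = 1/4.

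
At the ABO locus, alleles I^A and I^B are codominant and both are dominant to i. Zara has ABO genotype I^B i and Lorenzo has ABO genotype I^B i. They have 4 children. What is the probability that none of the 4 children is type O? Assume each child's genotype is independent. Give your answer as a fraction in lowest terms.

81/256

ABO cross I^B i × I^B i → 1/4 O, 3/4 B.
So P(type O) = 1/4 per child.
P(not type O) = 3/4 for one child; (3/4)^4 = 81/256.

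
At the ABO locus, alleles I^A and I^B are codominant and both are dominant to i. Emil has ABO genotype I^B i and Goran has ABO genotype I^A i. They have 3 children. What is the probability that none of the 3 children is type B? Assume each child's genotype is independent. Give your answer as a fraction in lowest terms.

ABO cross I^B i × I^A i → 1/4 O, 1/4 A, 1/4 B, 1/4 AB.
So P(type B) = 1/4 per child.
P(not type B) = 3/4 for one child; (3/4)^3 = 27/64.

27/64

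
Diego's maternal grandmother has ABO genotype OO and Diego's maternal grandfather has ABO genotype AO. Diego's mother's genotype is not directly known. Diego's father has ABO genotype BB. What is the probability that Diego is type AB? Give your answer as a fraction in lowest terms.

Diego's mother's ABO genotype from OO × AO: 1/2 AO, 1/2 OO.
Crossing each possibility with the father BB and summing P(type AB): 1/2·1/2 + 1/2·0 = 1/4.

1/4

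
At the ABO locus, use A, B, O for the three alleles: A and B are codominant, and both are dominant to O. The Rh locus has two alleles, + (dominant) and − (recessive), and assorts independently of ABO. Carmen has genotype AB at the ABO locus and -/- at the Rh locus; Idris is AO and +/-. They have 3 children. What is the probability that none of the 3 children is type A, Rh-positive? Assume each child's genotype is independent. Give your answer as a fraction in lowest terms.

ABO cross AB × AO → 1/2 A, 1/4 B, 1/4 AB.
Rh cross -/- × +/- → 1/2 Rh+, 1/2 Rh-; so P(type A, Rh-positive) = 1/2 × 1/2 = 1/4 per child.
P(not type A, Rh-positive) = 3/4 for one child; (3/4)^3 = 27/64.

27/64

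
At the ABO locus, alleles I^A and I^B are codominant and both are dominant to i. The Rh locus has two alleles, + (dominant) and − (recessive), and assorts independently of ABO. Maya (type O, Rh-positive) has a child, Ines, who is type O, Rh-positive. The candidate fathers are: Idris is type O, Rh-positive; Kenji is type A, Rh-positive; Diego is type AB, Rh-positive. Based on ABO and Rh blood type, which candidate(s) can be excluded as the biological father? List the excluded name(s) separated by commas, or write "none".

Diego

A candidate is excluded only if no genotype consistent with his phenotype could produce a type O, Rh-positive child with a type O, Rh-positive mother.
Diego (type AB, Rh+): no genotype consistent with that phenotype can produce a type-O Rh+ child with a type-O mother.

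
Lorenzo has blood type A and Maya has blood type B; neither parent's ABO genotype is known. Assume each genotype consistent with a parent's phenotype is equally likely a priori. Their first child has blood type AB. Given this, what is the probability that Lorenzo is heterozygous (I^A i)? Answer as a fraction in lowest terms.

1/3

Possible genotypes: Lorenzo ∈ {I^A I^A, I^A i}; Maya ∈ {I^B I^B, I^B i}.
Weight each parental genotype pair by prior × P(type-AB child):
  I^A I^A × I^B I^B: posterior weight 4/9.
  I^A I^A × I^B i: posterior weight 2/9.
  I^A i × I^B I^B: posterior weight 2/9.
  I^A i × I^B i: posterior weight 1/9.
Sum the posterior weight over pairs where Lorenzo is I^A i: 1/3.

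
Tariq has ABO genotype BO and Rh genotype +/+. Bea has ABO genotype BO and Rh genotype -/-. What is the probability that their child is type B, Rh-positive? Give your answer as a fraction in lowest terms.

ABO cross BO × BO → offspring phenotypes: 1/4 O, 3/4 B.
Rh cross +/+ × -/- → 1 Rh+.
Independent loci: P(type B, Rh-positive) = 3/4 × 1 = 3/4.

3/4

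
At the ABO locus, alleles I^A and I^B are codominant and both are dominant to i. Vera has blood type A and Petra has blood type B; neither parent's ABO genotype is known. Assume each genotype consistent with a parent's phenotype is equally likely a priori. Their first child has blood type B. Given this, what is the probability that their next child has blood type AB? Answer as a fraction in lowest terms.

5/12

Possible genotypes: Vera ∈ {I^A I^A, I^A i}; Petra ∈ {I^B I^B, I^B i}.
Weight each parental genotype pair by prior × P(type-B child):
  I^A i × I^B I^B: posterior weight 2/3; P(next child type AB) = 1/2.
  I^A i × I^B i: posterior weight 1/3; P(next child type AB) = 1/4.
Weighted sum = 5/12.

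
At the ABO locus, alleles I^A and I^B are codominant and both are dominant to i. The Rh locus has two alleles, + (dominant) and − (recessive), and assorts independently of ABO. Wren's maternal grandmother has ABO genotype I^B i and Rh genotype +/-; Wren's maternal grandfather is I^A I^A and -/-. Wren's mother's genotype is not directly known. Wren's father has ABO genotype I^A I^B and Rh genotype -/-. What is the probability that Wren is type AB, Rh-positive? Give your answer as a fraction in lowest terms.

3/32

Wren's mother's ABO genotype from I^B i × I^A I^A: 1/2 I^A I^B, 1/2 I^A i.
Crossing each possibility with the father I^A I^B and summing P(type AB): 1/2·1/2 + 1/2·1/4 = 3/8.
Similarly for Rh via the mother's Rh distribution: P(Rh+) = 1/4.
Independent loci: 3/8 × 1/4 = 3/32.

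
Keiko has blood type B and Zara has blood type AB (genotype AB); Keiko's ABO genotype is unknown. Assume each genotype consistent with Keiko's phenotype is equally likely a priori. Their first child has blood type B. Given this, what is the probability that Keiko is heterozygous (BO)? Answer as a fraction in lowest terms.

1/2

Possible genotypes: Keiko ∈ {BB, BO}; Zara ∈ {AB}.
Weight each parental genotype pair by prior × P(type-B child):
  BB × AB: posterior weight 1/2.
  BO × AB: posterior weight 1/2.
Sum the posterior weight over pairs where Keiko is BO: 1/2.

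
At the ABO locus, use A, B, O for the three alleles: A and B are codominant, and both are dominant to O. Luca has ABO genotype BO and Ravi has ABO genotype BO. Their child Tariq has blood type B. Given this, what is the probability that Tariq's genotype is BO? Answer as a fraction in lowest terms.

2/3

Cross BO × BO → 1/4 BB, 1/2 BO, 1/4 OO.
Type-B genotypes among offspring: BB (1/4), BO (1/2); total 3/4.
P(BO | type B) = (1/2) / (3/4) = 2/3.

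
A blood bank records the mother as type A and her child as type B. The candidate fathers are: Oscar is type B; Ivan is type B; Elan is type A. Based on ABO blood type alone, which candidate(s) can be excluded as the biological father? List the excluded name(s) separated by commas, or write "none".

A candidate is excluded only if no genotype consistent with his phenotype could produce a type B child with a type A mother.
Elan (type A): no genotype consistent with that phenotype can produce a type-B child with a type-A mother.

Elan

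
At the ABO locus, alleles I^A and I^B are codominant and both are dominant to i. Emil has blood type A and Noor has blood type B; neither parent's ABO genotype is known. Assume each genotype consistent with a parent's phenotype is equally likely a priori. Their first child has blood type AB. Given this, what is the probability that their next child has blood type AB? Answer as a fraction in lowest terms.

Possible genotypes: Emil ∈ {I^A I^A, I^A i}; Noor ∈ {I^B I^B, I^B i}.
Weight each parental genotype pair by prior × P(type-AB child):
  I^A I^A × I^B I^B: posterior weight 4/9; P(next child type AB) = 1.
  I^A I^A × I^B i: posterior weight 2/9; P(next child type AB) = 1/2.
  I^A i × I^B I^B: posterior weight 2/9; P(next child type AB) = 1/2.
  I^A i × I^B i: posterior weight 1/9; P(next child type AB) = 1/4.
Weighted sum = 25/36.

25/36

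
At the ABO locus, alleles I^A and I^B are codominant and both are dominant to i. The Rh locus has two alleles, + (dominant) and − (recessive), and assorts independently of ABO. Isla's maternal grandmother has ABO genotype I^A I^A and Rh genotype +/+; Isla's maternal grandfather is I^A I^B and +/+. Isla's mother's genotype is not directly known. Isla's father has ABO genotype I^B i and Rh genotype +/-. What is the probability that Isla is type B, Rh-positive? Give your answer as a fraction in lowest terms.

Isla's mother's ABO genotype from I^A I^A × I^A I^B: 1/2 I^A I^A, 1/2 I^A I^B.
Crossing each possibility with the father I^B i and summing P(type B): 1/2·0 + 1/2·1/2 = 1/4.
Similarly for Rh via the mother's Rh distribution: P(Rh+) = 1.
Independent loci: 1/4 × 1 = 1/4.

1/4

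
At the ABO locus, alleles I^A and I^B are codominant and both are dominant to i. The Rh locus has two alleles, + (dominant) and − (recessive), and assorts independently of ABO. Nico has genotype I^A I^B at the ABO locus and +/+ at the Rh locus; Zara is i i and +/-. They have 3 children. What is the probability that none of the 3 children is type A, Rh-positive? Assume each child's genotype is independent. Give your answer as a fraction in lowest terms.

ABO cross I^A I^B × i i → 1/2 A, 1/2 B.
Rh cross +/+ × +/- → 1 Rh+; so P(type A, Rh-positive) = 1/2 × 1 = 1/2 per child.
P(not type A, Rh-positive) = 1/2 for one child; (1/2)^3 = 1/8.

1/8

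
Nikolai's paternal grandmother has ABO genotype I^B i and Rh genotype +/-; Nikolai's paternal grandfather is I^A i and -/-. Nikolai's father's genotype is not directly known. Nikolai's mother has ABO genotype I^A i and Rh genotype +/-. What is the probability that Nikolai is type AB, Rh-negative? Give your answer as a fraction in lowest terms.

Nikolai's father's ABO genotype from I^B i × I^A i: 1/4 I^A I^B, 1/4 I^A i, 1/4 I^B i, 1/4 i i.
Crossing each possibility with the mother I^A i and summing P(type AB): 1/4·1/4 + 1/4·0 + 1/4·1/4 + 1/4·0 = 1/8.
Similarly for Rh via the father's Rh distribution: P(Rh-) = 3/8.
Independent loci: 1/8 × 3/8 = 3/64.

3/64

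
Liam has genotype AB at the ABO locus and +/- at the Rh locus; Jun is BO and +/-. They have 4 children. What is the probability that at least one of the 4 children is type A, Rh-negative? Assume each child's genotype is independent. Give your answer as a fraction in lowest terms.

14911/65536

ABO cross AB × BO → 1/4 A, 1/2 B, 1/4 AB.
Rh cross +/- × +/- → 3/4 Rh+, 1/4 Rh-; so P(type A, Rh-negative) = 1/4 × 1/4 = 1/16 per child.
P(none) = (15/16)^4 = 50625/65536; P(at least one) = 1 − 50625/65536 = 14911/65536.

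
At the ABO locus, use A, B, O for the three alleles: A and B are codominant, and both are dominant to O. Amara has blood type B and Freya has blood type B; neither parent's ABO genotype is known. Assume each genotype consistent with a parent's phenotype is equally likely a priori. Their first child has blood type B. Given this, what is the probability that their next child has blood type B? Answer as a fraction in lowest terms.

Possible genotypes: Amara ∈ {BB, BO}; Freya ∈ {BB, BO}.
Weight each parental genotype pair by prior × P(type-B child):
  BB × BB: posterior weight 4/15; P(next child type B) = 1.
  BB × BO: posterior weight 4/15; P(next child type B) = 1.
  BO × BB: posterior weight 4/15; P(next child type B) = 1.
  BO × BO: posterior weight 1/5; P(next child type B) = 3/4.
Weighted sum = 19/20.

19/20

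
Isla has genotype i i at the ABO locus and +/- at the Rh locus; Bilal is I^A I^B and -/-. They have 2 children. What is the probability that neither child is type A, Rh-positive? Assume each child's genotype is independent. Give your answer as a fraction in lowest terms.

ABO cross i i × I^A I^B → 1/2 A, 1/2 B.
Rh cross +/- × -/- → 1/2 Rh+, 1/2 Rh-; so P(type A, Rh-positive) = 1/2 × 1/2 = 1/4 per child.
P(not type A, Rh-positive) = 3/4 for one child; (3/4)^2 = 9/16.

9/16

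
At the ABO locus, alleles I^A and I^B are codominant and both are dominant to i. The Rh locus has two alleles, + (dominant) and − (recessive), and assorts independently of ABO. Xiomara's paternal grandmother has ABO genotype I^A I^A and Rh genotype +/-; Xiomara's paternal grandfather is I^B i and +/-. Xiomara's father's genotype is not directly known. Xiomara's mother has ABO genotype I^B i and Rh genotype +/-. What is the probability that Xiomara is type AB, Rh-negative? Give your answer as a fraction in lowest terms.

1/16

Xiomara's father's ABO genotype from I^A I^A × I^B i: 1/2 I^A I^B, 1/2 I^A i.
Crossing each possibility with the mother I^B i and summing P(type AB): 1/2·1/4 + 1/2·1/4 = 1/4.
Similarly for Rh via the father's Rh distribution: P(Rh-) = 1/4.
Independent loci: 1/4 × 1/4 = 1/16.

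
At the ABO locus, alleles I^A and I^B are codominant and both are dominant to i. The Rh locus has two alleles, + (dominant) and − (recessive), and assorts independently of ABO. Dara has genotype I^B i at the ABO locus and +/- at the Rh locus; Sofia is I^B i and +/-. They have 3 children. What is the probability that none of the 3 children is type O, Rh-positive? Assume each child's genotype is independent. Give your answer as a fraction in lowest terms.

2197/4096

ABO cross I^B i × I^B i → 1/4 O, 3/4 B.
Rh cross +/- × +/- → 3/4 Rh+, 1/4 Rh-; so P(type O, Rh-positive) = 1/4 × 3/4 = 3/16 per child.
P(not type O, Rh-positive) = 13/16 for one child; (13/16)^3 = 2197/4096.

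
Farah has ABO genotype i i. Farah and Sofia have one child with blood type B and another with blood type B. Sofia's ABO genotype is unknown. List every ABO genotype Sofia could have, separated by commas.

I^A I^B, I^B I^B, I^B i

For each candidate genotype of Sofia, check whether crossing it with i i can produce every observed child phenotype.
  I^A I^A → possible child types {A} ✗
  I^A I^B → possible child types {A, B} ✓
  I^A i → possible child types {O, A} ✗
  I^B I^B → possible child types {B} ✓
  I^B i → possible child types {O, B} ✓
  i i → possible child types {O} ✗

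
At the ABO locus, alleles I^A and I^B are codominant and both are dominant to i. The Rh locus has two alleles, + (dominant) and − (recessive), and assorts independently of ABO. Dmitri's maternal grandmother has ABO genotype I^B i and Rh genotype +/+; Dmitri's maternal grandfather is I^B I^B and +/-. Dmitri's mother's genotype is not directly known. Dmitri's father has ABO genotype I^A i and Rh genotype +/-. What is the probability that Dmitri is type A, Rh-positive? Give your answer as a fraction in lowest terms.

7/64

Dmitri's mother's ABO genotype from I^B i × I^B I^B: 1/2 I^B I^B, 1/2 I^B i.
Crossing each possibility with the father I^A i and summing P(type A): 1/2·0 + 1/2·1/4 = 1/8.
Similarly for Rh via the mother's Rh distribution: P(Rh+) = 7/8.
Independent loci: 1/8 × 7/8 = 7/64.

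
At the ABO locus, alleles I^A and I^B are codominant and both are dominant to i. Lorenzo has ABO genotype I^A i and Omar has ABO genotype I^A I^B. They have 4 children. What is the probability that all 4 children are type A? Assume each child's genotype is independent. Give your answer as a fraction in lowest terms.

1/16

ABO cross I^A i × I^A I^B → 1/2 A, 1/4 B, 1/4 AB.
So P(type A) = 1/2 per child.
All 4 independent: (1/2)^4 = 1/16.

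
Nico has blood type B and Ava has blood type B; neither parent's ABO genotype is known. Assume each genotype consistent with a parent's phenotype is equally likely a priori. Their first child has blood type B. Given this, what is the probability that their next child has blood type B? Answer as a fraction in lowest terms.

19/20

Possible genotypes: Nico ∈ {I^B I^B, I^B i}; Ava ∈ {I^B I^B, I^B i}.
Weight each parental genotype pair by prior × P(type-B child):
  I^B I^B × I^B I^B: posterior weight 4/15; P(next child type B) = 1.
  I^B I^B × I^B i: posterior weight 4/15; P(next child type B) = 1.
  I^B i × I^B I^B: posterior weight 4/15; P(next child type B) = 1.
  I^B i × I^B i: posterior weight 1/5; P(next child type B) = 3/4.
Weighted sum = 19/20.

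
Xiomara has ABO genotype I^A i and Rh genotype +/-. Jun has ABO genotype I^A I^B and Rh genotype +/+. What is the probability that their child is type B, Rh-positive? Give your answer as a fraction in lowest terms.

1/4

ABO cross I^A i × I^A I^B → offspring phenotypes: 1/2 A, 1/4 B, 1/4 AB.
Rh cross +/- × +/+ → 1 Rh+.
Independent loci: P(type B, Rh-positive) = 1/4 × 1 = 1/4.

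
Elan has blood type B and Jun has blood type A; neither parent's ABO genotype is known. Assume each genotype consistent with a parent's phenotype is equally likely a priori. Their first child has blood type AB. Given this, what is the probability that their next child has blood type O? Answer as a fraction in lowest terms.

Possible genotypes: Elan ∈ {BB, BO}; Jun ∈ {AA, AO}.
Weight each parental genotype pair by prior × P(type-AB child):
  BB × AA: posterior weight 4/9; P(next child type O) = 0.
  BB × AO: posterior weight 2/9; P(next child type O) = 0.
  BO × AA: posterior weight 2/9; P(next child type O) = 0.
  BO × AO: posterior weight 1/9; P(next child type O) = 1/4.
Weighted sum = 1/36.

1/36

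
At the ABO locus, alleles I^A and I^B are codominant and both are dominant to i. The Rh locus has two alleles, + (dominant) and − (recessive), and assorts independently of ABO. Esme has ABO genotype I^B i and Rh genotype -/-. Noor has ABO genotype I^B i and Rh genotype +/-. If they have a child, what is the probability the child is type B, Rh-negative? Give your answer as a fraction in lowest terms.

3/8

ABO cross I^B i × I^B i → offspring phenotypes: 1/4 O, 3/4 B.
Rh cross -/- × +/- → 1/2 Rh+, 1/2 Rh-.
Independent loci: P(type B, Rh-negative) = 3/4 × 1/2 = 3/8.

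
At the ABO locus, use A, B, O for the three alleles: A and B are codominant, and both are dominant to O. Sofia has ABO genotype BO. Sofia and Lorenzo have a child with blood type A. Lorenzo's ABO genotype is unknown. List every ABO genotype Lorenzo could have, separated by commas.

For each candidate genotype of Lorenzo, check whether crossing it with BO can produce every observed child phenotype.
  AA → possible child types {A, AB} ✓
  AB → possible child types {A, B, AB} ✓
  AO → possible child types {O, A, B, AB} ✓
  BB → possible child types {B} ✗
  BO → possible child types {O, B} ✗
  OO → possible child types {O, B} ✗

AA, AB, AO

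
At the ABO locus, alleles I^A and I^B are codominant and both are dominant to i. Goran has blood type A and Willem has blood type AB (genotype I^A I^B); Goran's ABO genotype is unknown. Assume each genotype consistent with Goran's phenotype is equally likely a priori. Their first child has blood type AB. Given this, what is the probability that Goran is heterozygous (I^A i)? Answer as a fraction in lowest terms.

1/3

Possible genotypes: Goran ∈ {I^A I^A, I^A i}; Willem ∈ {I^A I^B}.
Weight each parental genotype pair by prior × P(type-AB child):
  I^A I^A × I^A I^B: posterior weight 2/3.
  I^A i × I^A I^B: posterior weight 1/3.
Sum the posterior weight over pairs where Goran is I^A i: 1/3.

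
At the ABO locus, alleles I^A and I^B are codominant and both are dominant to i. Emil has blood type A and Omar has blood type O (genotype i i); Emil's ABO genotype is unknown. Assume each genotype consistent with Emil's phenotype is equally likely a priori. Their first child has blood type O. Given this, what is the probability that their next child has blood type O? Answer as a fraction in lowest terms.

1/2

Possible genotypes: Emil ∈ {I^A I^A, I^A i}; Omar ∈ {i i}.
Weight each parental genotype pair by prior × P(type-O child):
  I^A i × i i: posterior weight 1; P(next child type O) = 1/2.
Weighted sum = 1/2.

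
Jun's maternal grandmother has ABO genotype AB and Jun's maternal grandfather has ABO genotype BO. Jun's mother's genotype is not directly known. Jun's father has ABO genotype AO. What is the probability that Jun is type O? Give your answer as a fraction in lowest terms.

Jun's mother's ABO genotype from AB × BO: 1/4 AB, 1/4 AO, 1/4 BB, 1/4 BO.
Crossing each possibility with the father AO and summing P(type O): 1/4·0 + 1/4·1/4 + 1/4·0 + 1/4·1/4 = 1/8.

1/8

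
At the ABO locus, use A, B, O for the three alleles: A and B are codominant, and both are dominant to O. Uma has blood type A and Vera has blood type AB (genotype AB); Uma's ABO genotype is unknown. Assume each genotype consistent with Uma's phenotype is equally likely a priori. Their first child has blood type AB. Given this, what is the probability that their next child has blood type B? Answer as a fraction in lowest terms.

1/12

Possible genotypes: Uma ∈ {AA, AO}; Vera ∈ {AB}.
Weight each parental genotype pair by prior × P(type-AB child):
  AA × AB: posterior weight 2/3; P(next child type B) = 0.
  AO × AB: posterior weight 1/3; P(next child type B) = 1/4.
Weighted sum = 1/12.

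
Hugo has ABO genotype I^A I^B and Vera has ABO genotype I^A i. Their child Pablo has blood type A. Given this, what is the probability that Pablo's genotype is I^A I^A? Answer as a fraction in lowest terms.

1/2

Cross I^A I^B × I^A i → 1/4 I^A I^A, 1/4 I^A I^B, 1/4 I^A i, 1/4 I^B i.
Type-A genotypes among offspring: I^A I^A (1/4), I^A i (1/4); total 1/2.
P(I^A I^A | type A) = (1/4) / (1/2) = 1/2.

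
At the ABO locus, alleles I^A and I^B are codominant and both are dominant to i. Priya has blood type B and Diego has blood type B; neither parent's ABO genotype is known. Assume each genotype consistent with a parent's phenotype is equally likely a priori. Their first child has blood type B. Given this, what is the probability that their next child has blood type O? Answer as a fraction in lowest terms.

1/20

Possible genotypes: Priya ∈ {I^B I^B, I^B i}; Diego ∈ {I^B I^B, I^B i}.
Weight each parental genotype pair by prior × P(type-B child):
  I^B I^B × I^B I^B: posterior weight 4/15; P(next child type O) = 0.
  I^B I^B × I^B i: posterior weight 4/15; P(next child type O) = 0.
  I^B i × I^B I^B: posterior weight 4/15; P(next child type O) = 0.
  I^B i × I^B i: posterior weight 1/5; P(next child type O) = 1/4.
Weighted sum = 1/20.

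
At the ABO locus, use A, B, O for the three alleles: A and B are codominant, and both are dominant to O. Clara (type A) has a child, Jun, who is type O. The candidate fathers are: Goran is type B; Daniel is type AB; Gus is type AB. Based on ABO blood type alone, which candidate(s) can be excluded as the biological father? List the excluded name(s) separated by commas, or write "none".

Daniel, Gus

A candidate is excluded only if no genotype consistent with his phenotype could produce a type O child with a type A mother.
Daniel (type AB): no genotype consistent with that phenotype can produce a type-O child with a type-A mother.
Gus (type AB): no genotype consistent with that phenotype can produce a type-O child with a type-A mother.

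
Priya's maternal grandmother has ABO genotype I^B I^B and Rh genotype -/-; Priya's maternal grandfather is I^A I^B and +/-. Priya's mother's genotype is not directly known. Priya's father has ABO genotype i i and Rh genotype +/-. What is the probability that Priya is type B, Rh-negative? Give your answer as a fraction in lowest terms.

9/32

Priya's mother's ABO genotype from I^B I^B × I^A I^B: 1/2 I^A I^B, 1/2 I^B I^B.
Crossing each possibility with the father i i and summing P(type B): 1/2·1/2 + 1/2·1 = 3/4.
Similarly for Rh via the mother's Rh distribution: P(Rh-) = 3/8.
Independent loci: 3/4 × 3/8 = 9/32.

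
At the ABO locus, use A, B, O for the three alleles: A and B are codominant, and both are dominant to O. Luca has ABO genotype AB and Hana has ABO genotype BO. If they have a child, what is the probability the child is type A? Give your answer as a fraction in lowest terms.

1/4

ABO cross AB × BO → offspring phenotypes: 1/4 A, 1/2 B, 1/4 AB.
So P(type A) = 1/4.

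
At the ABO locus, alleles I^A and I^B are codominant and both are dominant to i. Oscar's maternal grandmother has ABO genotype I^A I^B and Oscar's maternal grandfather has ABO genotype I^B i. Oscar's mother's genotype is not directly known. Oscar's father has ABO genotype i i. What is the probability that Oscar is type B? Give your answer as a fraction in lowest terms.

Oscar's mother's ABO genotype from I^A I^B × I^B i: 1/4 I^A I^B, 1/4 I^A i, 1/4 I^B I^B, 1/4 I^B i.
Crossing each possibility with the father i i and summing P(type B): 1/4·1/2 + 1/4·0 + 1/4·1 + 1/4·1/2 = 1/2.

1/2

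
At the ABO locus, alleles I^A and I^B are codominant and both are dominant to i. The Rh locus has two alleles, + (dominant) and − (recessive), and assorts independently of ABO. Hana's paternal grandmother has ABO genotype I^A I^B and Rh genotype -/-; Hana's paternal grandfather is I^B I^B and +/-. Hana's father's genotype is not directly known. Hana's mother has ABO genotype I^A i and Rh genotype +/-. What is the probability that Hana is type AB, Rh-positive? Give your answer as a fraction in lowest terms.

Hana's father's ABO genotype from I^A I^B × I^B I^B: 1/2 I^A I^B, 1/2 I^B I^B.
Crossing each possibility with the mother I^A i and summing P(type AB): 1/2·1/4 + 1/2·1/2 = 3/8.
Similarly for Rh via the father's Rh distribution: P(Rh+) = 5/8.
Independent loci: 3/8 × 5/8 = 15/64.

15/64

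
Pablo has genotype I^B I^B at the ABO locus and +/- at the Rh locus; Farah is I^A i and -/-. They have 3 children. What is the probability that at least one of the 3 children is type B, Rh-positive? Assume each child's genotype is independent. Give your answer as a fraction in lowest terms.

37/64

ABO cross I^B I^B × I^A i → 1/2 B, 1/2 AB.
Rh cross +/- × -/- → 1/2 Rh+, 1/2 Rh-; so P(type B, Rh-positive) = 1/2 × 1/2 = 1/4 per child.
P(none) = (3/4)^3 = 27/64; P(at least one) = 1 − 27/64 = 37/64.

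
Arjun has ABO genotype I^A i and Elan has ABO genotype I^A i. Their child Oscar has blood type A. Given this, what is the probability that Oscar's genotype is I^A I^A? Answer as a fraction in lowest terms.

Cross I^A i × I^A i → 1/4 I^A I^A, 1/2 I^A i, 1/4 i i.
Type-A genotypes among offspring: I^A I^A (1/4), I^A i (1/2); total 3/4.
P(I^A I^A | type A) = (1/4) / (3/4) = 1/3.

1/3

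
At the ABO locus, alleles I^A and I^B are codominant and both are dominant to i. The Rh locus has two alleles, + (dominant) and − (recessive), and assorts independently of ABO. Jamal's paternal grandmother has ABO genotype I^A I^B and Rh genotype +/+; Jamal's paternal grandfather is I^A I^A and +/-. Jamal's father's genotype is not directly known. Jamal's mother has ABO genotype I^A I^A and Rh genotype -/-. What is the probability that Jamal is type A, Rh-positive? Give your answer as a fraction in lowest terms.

Jamal's father's ABO genotype from I^A I^B × I^A I^A: 1/2 I^A I^A, 1/2 I^A I^B.
Crossing each possibility with the mother I^A I^A and summing P(type A): 1/2·1 + 1/2·1/2 = 3/4.
Similarly for Rh via the father's Rh distribution: P(Rh+) = 3/4.
Independent loci: 3/4 × 3/4 = 9/16.

9/16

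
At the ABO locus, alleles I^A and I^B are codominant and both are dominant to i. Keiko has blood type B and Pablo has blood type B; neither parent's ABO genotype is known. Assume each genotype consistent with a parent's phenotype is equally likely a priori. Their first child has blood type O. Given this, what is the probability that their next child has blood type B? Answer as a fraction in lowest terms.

3/4

Possible genotypes: Keiko ∈ {I^B I^B, I^B i}; Pablo ∈ {I^B I^B, I^B i}.
Weight each parental genotype pair by prior × P(type-O child):
  I^B i × I^B i: posterior weight 1; P(next child type B) = 3/4.
Weighted sum = 3/4.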